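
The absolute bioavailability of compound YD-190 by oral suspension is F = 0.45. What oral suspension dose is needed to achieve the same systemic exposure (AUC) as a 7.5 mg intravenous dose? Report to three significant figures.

For equal systemic exposure: F × D_ev = D_iv
D_ev = D_iv / F = 7.5 / 0.45 = 16.6667 mg

D_oral = 16.7 mg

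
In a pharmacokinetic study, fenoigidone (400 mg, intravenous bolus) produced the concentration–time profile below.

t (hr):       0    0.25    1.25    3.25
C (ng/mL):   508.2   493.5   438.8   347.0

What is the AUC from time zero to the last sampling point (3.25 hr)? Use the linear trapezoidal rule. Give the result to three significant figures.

Trapezoidal AUC_0→3.25:
  [0→0.25]: (508.2+493.5)/2 × 0.25 = 125.2125
  [0.25→1.25]: (493.5+438.8)/2 × 1 = 466.15
  [1.25→3.25]: (438.8+347.0)/2 × 2 = 785.8
  Sum = 1377.1625 ng/mL·hr

AUC = 1380 ng/mL·hr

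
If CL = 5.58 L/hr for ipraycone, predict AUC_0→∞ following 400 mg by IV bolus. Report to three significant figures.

AUC_0→∞ = Dose_iv / CL
        = 400 / 5.58 = 71.6846 mg/L·hr

AUC = 71.7 mg/L·hr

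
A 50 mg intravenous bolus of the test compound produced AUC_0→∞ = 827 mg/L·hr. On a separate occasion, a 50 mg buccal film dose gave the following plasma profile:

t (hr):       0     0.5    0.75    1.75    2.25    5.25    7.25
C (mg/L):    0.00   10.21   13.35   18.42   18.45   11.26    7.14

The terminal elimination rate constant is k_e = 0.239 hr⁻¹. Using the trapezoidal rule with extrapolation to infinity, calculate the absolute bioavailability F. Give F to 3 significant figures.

Trapezoidal AUC_0→7.25 (buccal film):
  [0→0.5]: (0.00+10.21)/2 × 0.5 = 2.5525
  [0.5→0.75]: (10.21+13.35)/2 × 0.25 = 2.945
  [0.75→1.75]: (13.35+18.42)/2 × 1 = 15.885
  [1.75→2.25]: (18.42+18.45)/2 × 0.5 = 9.2175
  [2.25→5.25]: (18.45+11.26)/2 × 3 = 44.565
  [5.25→7.25]: (11.26+7.14)/2 × 2 = 18.4
  Sum = 93.565 mg/L·hr
Tail: C_last/k_e = 7.14/0.239 = 29.874
AUC_0→∞ (buccal film) = 93.565 + 29.874 = 123.439 mg/L·hr
F = (AUC_ev/D_ev)/(AUC_iv/D_iv) = (123.439/50)/(827/50) = 2.46878/16.54 = 0.1493

F = 0.149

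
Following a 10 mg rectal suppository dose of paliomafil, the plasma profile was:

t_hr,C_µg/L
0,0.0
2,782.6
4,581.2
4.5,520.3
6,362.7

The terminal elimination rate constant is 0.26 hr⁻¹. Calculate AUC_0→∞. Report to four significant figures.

Trapezoidal AUC_0→6:
  [0→2]: (0.0+782.6)/2 × 2 = 782.6
  [2→4]: (782.6+581.2)/2 × 2 = 1363.8
  [4→4.5]: (581.2+520.3)/2 × 0.5 = 275.375
  [4.5→6]: (520.3+362.7)/2 × 1.5 = 662.25
  Sum = 3084.025 µg/L·hr
Extrapolated tail: C_last / k_e = 362.7 / 0.26 = 1395.000
AUC_0→∞ = 3084.025 + 1395.000 = 4479.025 µg/L·hr

AUC = 4479 µg/L·hr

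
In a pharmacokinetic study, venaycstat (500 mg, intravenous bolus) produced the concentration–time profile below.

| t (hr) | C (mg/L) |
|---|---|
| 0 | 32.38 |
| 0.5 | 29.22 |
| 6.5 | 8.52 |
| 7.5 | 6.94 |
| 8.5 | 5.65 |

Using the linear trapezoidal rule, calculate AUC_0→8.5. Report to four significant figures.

AUC = 142.6 mg/L·hr

Trapezoidal AUC_0→8.5:
  [0→0.5]: (32.38+29.22)/2 × 0.5 = 15.4
  [0.5→6.5]: (29.22+8.52)/2 × 6 = 113.22
  [6.5→7.5]: (8.52+6.94)/2 × 1 = 7.73
  [7.5→8.5]: (6.94+5.65)/2 × 1 = 6.295
  Sum = 142.645 mg/L·hr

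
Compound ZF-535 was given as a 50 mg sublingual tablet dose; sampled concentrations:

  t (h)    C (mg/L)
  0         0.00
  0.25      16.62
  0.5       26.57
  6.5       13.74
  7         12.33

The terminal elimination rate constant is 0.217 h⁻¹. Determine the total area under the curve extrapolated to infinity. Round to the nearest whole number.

Trapezoidal AUC_0→7:
  [0→0.25]: (0.00+16.62)/2 × 0.25 = 2.0775
  [0.25→0.5]: (16.62+26.57)/2 × 0.25 = 5.39875
  [0.5→6.5]: (26.57+13.74)/2 × 6 = 120.93
  [6.5→7]: (13.74+12.33)/2 × 0.5 = 6.5175
  Sum = 134.92375 mg/L·h
Extrapolated tail: C_last / k_e = 12.33 / 0.217 = 56.820
AUC_0→∞ = 134.92375 + 56.820 = 191.74375 mg/L·h

AUC = 192 mg/L·h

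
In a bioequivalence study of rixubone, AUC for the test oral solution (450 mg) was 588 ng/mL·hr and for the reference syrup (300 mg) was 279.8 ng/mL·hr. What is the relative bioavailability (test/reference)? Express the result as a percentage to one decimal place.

F_rel = (AUC_test/D_test) / (AUC_ref/D_ref)
      = (588/450) / (279.8/300)
      = 1.30667 / 0.932667 = 1.4010 = 140.10%

F_rel = 140.1%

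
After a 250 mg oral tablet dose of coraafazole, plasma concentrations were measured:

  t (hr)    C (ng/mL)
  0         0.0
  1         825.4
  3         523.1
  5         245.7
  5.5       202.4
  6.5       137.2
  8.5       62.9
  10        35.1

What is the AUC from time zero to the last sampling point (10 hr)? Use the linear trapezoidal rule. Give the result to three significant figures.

AUC = 3090 ng/mL·hr

Trapezoidal AUC_0→10:
  [0→1]: (0.0+825.4)/2 × 1 = 412.7
  [1→3]: (825.4+523.1)/2 × 2 = 1348.5
  [3→5]: (523.1+245.7)/2 × 2 = 768.8
  [5→5.5]: (245.7+202.4)/2 × 0.5 = 112.025
  [5.5→6.5]: (202.4+137.2)/2 × 1 = 169.8
  [6.5→8.5]: (137.2+62.9)/2 × 2 = 200.1
  [8.5→10]: (62.9+35.1)/2 × 1.5 = 73.5
  Sum = 3085.425 ng/mL·hr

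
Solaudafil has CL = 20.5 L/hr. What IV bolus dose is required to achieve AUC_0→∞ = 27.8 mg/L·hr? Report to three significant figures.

Dose_iv = CL × AUC_0→∞
     = 20.5 × 27.8 = 569.9 mg

Dose = 570 mg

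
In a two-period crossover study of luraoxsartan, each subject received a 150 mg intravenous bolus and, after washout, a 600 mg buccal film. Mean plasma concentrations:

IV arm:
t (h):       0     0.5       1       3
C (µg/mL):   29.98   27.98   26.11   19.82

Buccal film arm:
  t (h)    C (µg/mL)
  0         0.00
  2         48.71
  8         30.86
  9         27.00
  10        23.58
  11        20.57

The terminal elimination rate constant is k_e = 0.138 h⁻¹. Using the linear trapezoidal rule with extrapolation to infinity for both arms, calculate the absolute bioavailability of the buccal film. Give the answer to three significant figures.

F = 0.589

Trapezoidal AUC_0→3 (IV):
  [0→0.5]: (29.98+27.98)/2 × 0.5 = 14.49
  [0.5→1]: (27.98+26.11)/2 × 0.5 = 13.5225
  [1→3]: (26.11+19.82)/2 × 2 = 45.93
  Sum = 73.9425 µg/mL·h
IV tail: 19.82/0.138 = 143.623; AUC_iv,0→∞ = 73.9425 + 143.623 = 217.5655 µg/mL·h
Trapezoidal AUC_0→11 (buccal film):
  [0→2]: (0.00+48.71)/2 × 2 = 48.71
  [2→8]: (48.71+30.86)/2 × 6 = 238.71
  [8→9]: (30.86+27.00)/2 × 1 = 28.93
  [9→10]: (27.00+23.58)/2 × 1 = 25.29
  [10→11]: (23.58+20.57)/2 × 1 = 22.075
  Sum = 363.715 µg/mL·h
buccal film tail: 20.57/0.138 = 149.058; AUC_ev,0→∞ = 363.715 + 149.058 = 512.773 µg/mL·h
F = (AUC_ev/D_ev)/(AUC_iv/D_iv) = (512.773/600)/(217.5655/150) = 0.854622/1.45044 = 0.5892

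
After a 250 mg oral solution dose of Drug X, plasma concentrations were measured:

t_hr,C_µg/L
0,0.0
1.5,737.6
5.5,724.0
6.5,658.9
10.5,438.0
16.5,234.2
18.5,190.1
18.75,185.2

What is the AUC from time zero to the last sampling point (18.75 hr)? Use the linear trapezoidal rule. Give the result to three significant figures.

AUC = 8850 µg/L·hr

Trapezoidal AUC_0→18.75:
  [0→1.5]: (0.0+737.6)/2 × 1.5 = 553.2
  [1.5→5.5]: (737.6+724.0)/2 × 4 = 2923.2
  [5.5→6.5]: (724.0+658.9)/2 × 1 = 691.45
  [6.5→10.5]: (658.9+438.0)/2 × 4 = 2193.8
  [10.5→16.5]: (438.0+234.2)/2 × 6 = 2016.6
  [16.5→18.5]: (234.2+190.1)/2 × 2 = 424.3
  [18.5→18.75]: (190.1+185.2)/2 × 0.25 = 46.9125
  Sum = 8849.4625 µg/L·hr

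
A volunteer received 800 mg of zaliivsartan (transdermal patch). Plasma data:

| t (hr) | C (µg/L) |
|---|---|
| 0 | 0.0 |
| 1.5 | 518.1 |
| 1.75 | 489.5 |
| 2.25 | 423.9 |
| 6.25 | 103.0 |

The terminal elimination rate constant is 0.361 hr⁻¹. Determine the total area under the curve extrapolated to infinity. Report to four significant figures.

Trapezoidal AUC_0→6.25:
  [0→1.5]: (0.0+518.1)/2 × 1.5 = 388.575
  [1.5→1.75]: (518.1+489.5)/2 × 0.25 = 125.95
  [1.75→2.25]: (489.5+423.9)/2 × 0.5 = 228.35
  [2.25→6.25]: (423.9+103.0)/2 × 4 = 1053.8
  Sum = 1796.675 µg/L·hr
Extrapolated tail: C_last / k_e = 103.0 / 0.361 = 285.319
AUC_0→∞ = 1796.675 + 285.319 = 2081.994 µg/L·hr

AUC = 2082 µg/L·hr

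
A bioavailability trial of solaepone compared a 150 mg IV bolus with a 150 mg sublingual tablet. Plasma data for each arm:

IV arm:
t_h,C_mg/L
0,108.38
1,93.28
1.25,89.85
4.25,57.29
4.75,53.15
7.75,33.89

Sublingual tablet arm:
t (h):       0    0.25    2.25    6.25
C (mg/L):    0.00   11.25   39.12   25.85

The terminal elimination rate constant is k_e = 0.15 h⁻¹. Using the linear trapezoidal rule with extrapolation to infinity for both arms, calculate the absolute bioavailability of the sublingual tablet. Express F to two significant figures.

F = 0.49

Trapezoidal AUC_0→7.75 (IV):
  [0→1]: (108.38+93.28)/2 × 1 = 100.83
  [1→1.25]: (93.28+89.85)/2 × 0.25 = 22.89125
  [1.25→4.25]: (89.85+57.29)/2 × 3 = 220.71
  [4.25→4.75]: (57.29+53.15)/2 × 0.5 = 27.61
  [4.75→7.75]: (53.15+33.89)/2 × 3 = 130.56
  Sum = 502.60125 mg/L·h
IV tail: 33.89/0.15 = 225.933; AUC_iv,0→∞ = 502.60125 + 225.933 = 728.53425 mg/L·h
Trapezoidal AUC_0→6.25 (sublingual tablet):
  [0→0.25]: (0.00+11.25)/2 × 0.25 = 1.40625
  [0.25→2.25]: (11.25+39.12)/2 × 2 = 50.37
  [2.25→6.25]: (39.12+25.85)/2 × 4 = 129.94
  Sum = 181.71625 mg/L·h
sublingual tablet tail: 25.85/0.15 = 172.333; AUC_ev,0→∞ = 181.71625 + 172.333 = 354.04925 mg/L·h
F = (AUC_ev/D_ev)/(AUC_iv/D_iv) = (354.04925/150)/(728.53425/150) = 2.36033/4.856895 = 0.4860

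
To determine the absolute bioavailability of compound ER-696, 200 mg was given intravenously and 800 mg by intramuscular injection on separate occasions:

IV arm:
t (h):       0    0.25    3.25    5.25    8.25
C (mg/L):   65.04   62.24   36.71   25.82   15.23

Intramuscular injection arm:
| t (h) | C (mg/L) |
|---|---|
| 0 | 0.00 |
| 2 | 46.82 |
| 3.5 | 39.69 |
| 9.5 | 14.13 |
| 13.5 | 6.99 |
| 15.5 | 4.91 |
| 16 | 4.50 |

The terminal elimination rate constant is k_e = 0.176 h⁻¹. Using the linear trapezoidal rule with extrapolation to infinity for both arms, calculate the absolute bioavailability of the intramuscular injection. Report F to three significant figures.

Trapezoidal AUC_0→8.25 (IV):
  [0→0.25]: (65.04+62.24)/2 × 0.25 = 15.91
  [0.25→3.25]: (62.24+36.71)/2 × 3 = 148.425
  [3.25→5.25]: (36.71+25.82)/2 × 2 = 62.53
  [5.25→8.25]: (25.82+15.23)/2 × 3 = 61.575
  Sum = 288.44 mg/L·h
IV tail: 15.23/0.176 = 86.534; AUC_iv,0→∞ = 288.44 + 86.534 = 374.974 mg/L·h
Trapezoidal AUC_0→16 (intramuscular injection):
  [0→2]: (0.00+46.82)/2 × 2 = 46.82
  [2→3.5]: (46.82+39.69)/2 × 1.5 = 64.8825
  [3.5→9.5]: (39.69+14.13)/2 × 6 = 161.46
  [9.5→13.5]: (14.13+6.99)/2 × 4 = 42.24
  [13.5→15.5]: (6.99+4.91)/2 × 2 = 11.9
  [15.5→16]: (4.91+4.50)/2 × 0.5 = 2.3525
  Sum = 329.655 mg/L·h
intramuscular injection tail: 4.50/0.176 = 25.568; AUC_ev,0→∞ = 329.655 + 25.568 = 355.223 mg/L·h
F = (AUC_ev/D_ev)/(AUC_iv/D_iv) = (355.223/800)/(374.974/200) = 0.44402875/1.87487 = 0.2368

F = 0.237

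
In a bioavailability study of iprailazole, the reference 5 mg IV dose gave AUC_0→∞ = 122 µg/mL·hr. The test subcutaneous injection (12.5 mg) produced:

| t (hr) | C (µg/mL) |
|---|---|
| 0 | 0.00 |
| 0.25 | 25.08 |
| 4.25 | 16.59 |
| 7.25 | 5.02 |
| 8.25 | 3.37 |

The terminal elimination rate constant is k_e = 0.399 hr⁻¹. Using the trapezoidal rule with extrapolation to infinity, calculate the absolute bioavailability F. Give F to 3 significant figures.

Trapezoidal AUC_0→8.25 (subcutaneous injection):
  [0→0.25]: (0.00+25.08)/2 × 0.25 = 3.135
  [0.25→4.25]: (25.08+16.59)/2 × 4 = 83.34
  [4.25→7.25]: (16.59+5.02)/2 × 3 = 32.415
  [7.25→8.25]: (5.02+3.37)/2 × 1 = 4.195
  Sum = 123.085 µg/mL·hr
Tail: C_last/k_e = 3.37/0.399 = 8.446
AUC_0→∞ (subcutaneous injection) = 123.085 + 8.446 = 131.531 µg/mL·hr
F = (AUC_ev/D_ev)/(AUC_iv/D_iv) = (131.531/12.5)/(122/5) = 10.52248/24.4 = 0.4312

F = 0.431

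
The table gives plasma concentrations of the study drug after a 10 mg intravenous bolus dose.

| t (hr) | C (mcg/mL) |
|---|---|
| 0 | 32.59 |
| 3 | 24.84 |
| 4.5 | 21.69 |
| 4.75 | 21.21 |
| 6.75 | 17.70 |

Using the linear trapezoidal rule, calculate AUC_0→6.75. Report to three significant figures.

AUC = 165 mcg/mL·hr

Trapezoidal AUC_0→6.75:
  [0→3]: (32.59+24.84)/2 × 3 = 86.145
  [3→4.5]: (24.84+21.69)/2 × 1.5 = 34.8975
  [4.5→4.75]: (21.69+21.21)/2 × 0.25 = 5.3625
  [4.75→6.75]: (21.21+17.70)/2 × 2 = 38.91
  Sum = 165.315 mcg/mL·hr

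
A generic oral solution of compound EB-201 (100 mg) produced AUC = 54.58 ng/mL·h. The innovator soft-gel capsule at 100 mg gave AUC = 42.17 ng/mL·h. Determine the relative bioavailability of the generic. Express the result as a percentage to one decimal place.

F_rel = 129.4%

F_rel = (AUC_test/D_test) / (AUC_ref/D_ref)
      = (54.58/100) / (42.17/100)
      = 0.5458 / 0.4217 = 1.2943 = 129.43%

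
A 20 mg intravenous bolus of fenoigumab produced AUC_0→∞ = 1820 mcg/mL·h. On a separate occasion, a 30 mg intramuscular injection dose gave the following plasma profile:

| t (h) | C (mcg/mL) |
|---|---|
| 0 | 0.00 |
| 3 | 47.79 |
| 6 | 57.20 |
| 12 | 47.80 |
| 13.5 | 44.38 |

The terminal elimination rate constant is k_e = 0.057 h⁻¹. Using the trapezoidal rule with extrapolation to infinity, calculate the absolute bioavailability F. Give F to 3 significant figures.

F = 0.510

Trapezoidal AUC_0→13.5 (intramuscular injection):
  [0→3]: (0.00+47.79)/2 × 3 = 71.685
  [3→6]: (47.79+57.20)/2 × 3 = 157.485
  [6→12]: (57.20+47.80)/2 × 6 = 315.0
  [12→13.5]: (47.80+44.38)/2 × 1.5 = 69.135
  Sum = 613.305 mcg/mL·h
Tail: C_last/k_e = 44.38/0.057 = 778.596
AUC_0→∞ (intramuscular injection) = 613.305 + 778.596 = 1391.901 mcg/mL·h
F = (AUC_ev/D_ev)/(AUC_iv/D_iv) = (1391.901/30)/(1820/20) = 46.3967/91 = 0.5099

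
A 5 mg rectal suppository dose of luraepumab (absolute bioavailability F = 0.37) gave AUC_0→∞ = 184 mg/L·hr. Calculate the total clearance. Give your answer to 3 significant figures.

CL = 0.0101 L/hr

CL = F × Dose / AUC_0→∞
   = 0.37 × 5 / 184 = 0.0100543 L/hr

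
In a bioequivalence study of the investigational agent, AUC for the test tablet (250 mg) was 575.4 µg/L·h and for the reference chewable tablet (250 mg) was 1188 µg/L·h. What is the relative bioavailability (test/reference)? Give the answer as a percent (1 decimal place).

F_rel = (AUC_test/D_test) / (AUC_ref/D_ref)
      = (575.4/250) / (1188/250)
      = 2.3016 / 4.752 = 0.4843 = 48.43%

F_rel = 48.4%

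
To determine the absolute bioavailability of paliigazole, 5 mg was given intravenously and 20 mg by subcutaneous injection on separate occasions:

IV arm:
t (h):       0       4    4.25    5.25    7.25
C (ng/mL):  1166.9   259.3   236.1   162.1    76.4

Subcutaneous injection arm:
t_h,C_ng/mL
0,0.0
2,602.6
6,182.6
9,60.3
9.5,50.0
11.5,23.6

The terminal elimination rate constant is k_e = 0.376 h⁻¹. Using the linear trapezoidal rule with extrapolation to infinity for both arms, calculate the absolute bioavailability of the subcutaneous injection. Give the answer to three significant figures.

F = 0.190

Trapezoidal AUC_0→7.25 (IV):
  [0→4]: (1166.9+259.3)/2 × 4 = 2852.4
  [4→4.25]: (259.3+236.1)/2 × 0.25 = 61.925
  [4.25→5.25]: (236.1+162.1)/2 × 1 = 199.1
  [5.25→7.25]: (162.1+76.4)/2 × 2 = 238.5
  Sum = 3351.925 ng/mL·h
IV tail: 76.4/0.376 = 203.191; AUC_iv,0→∞ = 3351.925 + 203.191 = 3555.116 ng/mL·h
Trapezoidal AUC_0→11.5 (subcutaneous injection):
  [0→2]: (0.0+602.6)/2 × 2 = 602.6
  [2→6]: (602.6+182.6)/2 × 4 = 1570.4
  [6→9]: (182.6+60.3)/2 × 3 = 364.35
  [9→9.5]: (60.3+50.0)/2 × 0.5 = 27.575
  [9.5→11.5]: (50.0+23.6)/2 × 2 = 73.6
  Sum = 2638.525 ng/mL·h
subcutaneous injection tail: 23.6/0.376 = 62.766; AUC_ev,0→∞ = 2638.525 + 62.766 = 2701.291 ng/mL·h
F = (AUC_ev/D_ev)/(AUC_iv/D_iv) = (2701.291/20)/(3555.116/5) = 135.06455/711.0232 = 0.1900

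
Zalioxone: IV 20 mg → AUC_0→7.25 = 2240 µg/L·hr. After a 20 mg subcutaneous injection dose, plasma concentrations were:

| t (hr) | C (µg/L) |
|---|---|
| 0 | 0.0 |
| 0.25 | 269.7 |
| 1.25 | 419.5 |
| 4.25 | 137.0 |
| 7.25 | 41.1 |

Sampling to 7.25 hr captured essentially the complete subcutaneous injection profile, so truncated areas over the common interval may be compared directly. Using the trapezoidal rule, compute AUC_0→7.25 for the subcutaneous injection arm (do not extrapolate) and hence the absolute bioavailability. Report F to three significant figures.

Trapezoidal AUC_0→7.25 (subcutaneous injection):
  [0→0.25]: (0.0+269.7)/2 × 0.25 = 33.7125
  [0.25→1.25]: (269.7+419.5)/2 × 1 = 344.6
  [1.25→4.25]: (419.5+137.0)/2 × 3 = 834.75
  [4.25→7.25]: (137.0+41.1)/2 × 3 = 267.15
  Sum = 1480.2125 µg/L·hr
F = (AUC_ev/D_ev)/(AUC_iv/D_iv) = (1480.2125/20)/(2240/20) = 74.010625/112 = 0.6608

F = 0.661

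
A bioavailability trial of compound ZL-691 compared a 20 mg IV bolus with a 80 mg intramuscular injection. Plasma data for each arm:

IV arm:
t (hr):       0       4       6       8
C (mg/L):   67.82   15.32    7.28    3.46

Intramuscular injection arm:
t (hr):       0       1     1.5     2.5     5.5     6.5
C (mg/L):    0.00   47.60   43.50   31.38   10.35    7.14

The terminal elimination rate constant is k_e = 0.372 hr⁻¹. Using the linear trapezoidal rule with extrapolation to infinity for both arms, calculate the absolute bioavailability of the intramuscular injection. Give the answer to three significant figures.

F = 0.209

Trapezoidal AUC_0→8 (IV):
  [0→4]: (67.82+15.32)/2 × 4 = 166.28
  [4→6]: (15.32+7.28)/2 × 2 = 22.6
  [6→8]: (7.28+3.46)/2 × 2 = 10.74
  Sum = 199.62 mg/L·hr
IV tail: 3.46/0.372 = 9.301; AUC_iv,0→∞ = 199.62 + 9.301 = 208.921 mg/L·hr
Trapezoidal AUC_0→6.5 (intramuscular injection):
  [0→1]: (0.00+47.60)/2 × 1 = 23.8
  [1→1.5]: (47.60+43.50)/2 × 0.5 = 22.775
  [1.5→2.5]: (43.50+31.38)/2 × 1 = 37.44
  [2.5→5.5]: (31.38+10.35)/2 × 3 = 62.595
  [5.5→6.5]: (10.35+7.14)/2 × 1 = 8.745
  Sum = 155.355 mg/L·hr
intramuscular injection tail: 7.14/0.372 = 19.194; AUC_ev,0→∞ = 155.355 + 19.194 = 174.549 mg/L·hr
F = (AUC_ev/D_ev)/(AUC_iv/D_iv) = (174.549/80)/(208.921/20) = 2.1818625/10.44605 = 0.2089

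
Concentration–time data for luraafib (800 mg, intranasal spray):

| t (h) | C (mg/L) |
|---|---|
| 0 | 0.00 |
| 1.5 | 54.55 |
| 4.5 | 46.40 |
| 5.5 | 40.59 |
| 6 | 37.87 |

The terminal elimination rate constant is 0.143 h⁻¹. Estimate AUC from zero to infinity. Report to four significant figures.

AUC = 520.3 mg/L·h

Trapezoidal AUC_0→6:
  [0→1.5]: (0.00+54.55)/2 × 1.5 = 40.9125
  [1.5→4.5]: (54.55+46.40)/2 × 3 = 151.425
  [4.5→5.5]: (46.40+40.59)/2 × 1 = 43.495
  [5.5→6]: (40.59+37.87)/2 × 0.5 = 19.615
  Sum = 255.4475 mg/L·h
Extrapolated tail: C_last / k_e = 37.87 / 0.143 = 264.825
AUC_0→∞ = 255.4475 + 264.825 = 520.2725 mg/L·h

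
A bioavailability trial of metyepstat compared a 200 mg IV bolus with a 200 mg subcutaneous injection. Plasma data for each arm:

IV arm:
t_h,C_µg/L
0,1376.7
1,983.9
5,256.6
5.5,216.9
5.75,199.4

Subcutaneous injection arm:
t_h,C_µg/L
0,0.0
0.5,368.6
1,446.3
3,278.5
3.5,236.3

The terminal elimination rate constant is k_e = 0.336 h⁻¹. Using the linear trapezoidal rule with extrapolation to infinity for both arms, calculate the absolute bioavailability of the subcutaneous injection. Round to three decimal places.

F = 0.419

Trapezoidal AUC_0→5.75 (IV):
  [0→1]: (1376.7+983.9)/2 × 1 = 1180.3
  [1→5]: (983.9+256.6)/2 × 4 = 2481.0
  [5→5.5]: (256.6+216.9)/2 × 0.5 = 118.375
  [5.5→5.75]: (216.9+199.4)/2 × 0.25 = 52.0375
  Sum = 3831.7125 µg/L·h
IV tail: 199.4/0.336 = 593.452; AUC_iv,0→∞ = 3831.7125 + 593.452 = 4425.1645 µg/L·h
Trapezoidal AUC_0→3.5 (subcutaneous injection):
  [0→0.5]: (0.0+368.6)/2 × 0.5 = 92.15
  [0.5→1]: (368.6+446.3)/2 × 0.5 = 203.725
  [1→3]: (446.3+278.5)/2 × 2 = 724.8
  [3→3.5]: (278.5+236.3)/2 × 0.5 = 128.7
  Sum = 1149.375 µg/L·h
subcutaneous injection tail: 236.3/0.336 = 703.274; AUC_ev,0→∞ = 1149.375 + 703.274 = 1852.649 µg/L·h
F = (AUC_ev/D_ev)/(AUC_iv/D_iv) = (1852.649/200)/(4425.1645/200) = 9.263245/22.1258 = 0.4187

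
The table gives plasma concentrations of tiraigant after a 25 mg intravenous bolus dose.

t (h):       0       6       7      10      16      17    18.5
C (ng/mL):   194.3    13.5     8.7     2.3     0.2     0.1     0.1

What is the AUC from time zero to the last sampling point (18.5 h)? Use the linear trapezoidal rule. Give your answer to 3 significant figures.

AUC = 659 ng/mL·h

Trapezoidal AUC_0→18.5:
  [0→6]: (194.3+13.5)/2 × 6 = 623.4
  [6→7]: (13.5+8.7)/2 × 1 = 11.1
  [7→10]: (8.7+2.3)/2 × 3 = 16.5
  [10→16]: (2.3+0.2)/2 × 6 = 7.5
  [16→17]: (0.2+0.1)/2 × 1 = 0.15
  [17→18.5]: (0.1+0.1)/2 × 1.5 = 0.15
  Sum = 658.8 ng/mL·h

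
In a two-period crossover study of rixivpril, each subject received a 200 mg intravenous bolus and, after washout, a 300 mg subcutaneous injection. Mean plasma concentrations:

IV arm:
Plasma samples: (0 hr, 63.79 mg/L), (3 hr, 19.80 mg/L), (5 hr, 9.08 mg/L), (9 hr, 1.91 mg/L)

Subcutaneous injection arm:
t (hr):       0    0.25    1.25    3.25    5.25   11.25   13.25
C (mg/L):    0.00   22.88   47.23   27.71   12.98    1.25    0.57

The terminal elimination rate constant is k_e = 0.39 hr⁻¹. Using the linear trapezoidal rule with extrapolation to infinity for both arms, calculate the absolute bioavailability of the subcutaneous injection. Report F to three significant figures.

Trapezoidal AUC_0→9 (IV):
  [0→3]: (63.79+19.80)/2 × 3 = 125.385
  [3→5]: (19.80+9.08)/2 × 2 = 28.88
  [5→9]: (9.08+1.91)/2 × 4 = 21.98
  Sum = 176.245 mg/L·hr
IV tail: 1.91/0.39 = 4.897; AUC_iv,0→∞ = 176.245 + 4.897 = 181.142 mg/L·hr
Trapezoidal AUC_0→13.25 (subcutaneous injection):
  [0→0.25]: (0.00+22.88)/2 × 0.25 = 2.86
  [0.25→1.25]: (22.88+47.23)/2 × 1 = 35.055
  [1.25→3.25]: (47.23+27.71)/2 × 2 = 74.94
  [3.25→5.25]: (27.71+12.98)/2 × 2 = 40.69
  [5.25→11.25]: (12.98+1.25)/2 × 6 = 42.69
  [11.25→13.25]: (1.25+0.57)/2 × 2 = 1.82
  Sum = 198.055 mg/L·hr
subcutaneous injection tail: 0.57/0.39 = 1.462; AUC_ev,0→∞ = 198.055 + 1.462 = 199.517 mg/L·hr
F = (AUC_ev/D_ev)/(AUC_iv/D_iv) = (199.517/300)/(181.142/200) = 0.665057/0.90571 = 0.7343

F = 0.734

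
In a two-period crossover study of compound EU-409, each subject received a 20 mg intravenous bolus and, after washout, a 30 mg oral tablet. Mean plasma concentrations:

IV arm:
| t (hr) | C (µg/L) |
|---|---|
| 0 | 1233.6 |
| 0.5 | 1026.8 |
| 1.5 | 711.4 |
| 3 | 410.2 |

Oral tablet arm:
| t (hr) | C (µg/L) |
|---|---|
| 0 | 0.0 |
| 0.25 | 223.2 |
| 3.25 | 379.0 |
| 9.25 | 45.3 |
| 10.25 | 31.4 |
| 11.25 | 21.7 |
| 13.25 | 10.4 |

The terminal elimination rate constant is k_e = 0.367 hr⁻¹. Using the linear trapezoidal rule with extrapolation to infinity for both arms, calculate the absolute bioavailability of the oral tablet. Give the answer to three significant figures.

Trapezoidal AUC_0→3 (IV):
  [0→0.5]: (1233.6+1026.8)/2 × 0.5 = 565.1
  [0.5→1.5]: (1026.8+711.4)/2 × 1 = 869.1
  [1.5→3]: (711.4+410.2)/2 × 1.5 = 841.2
  Sum = 2275.4 µg/L·hr
IV tail: 410.2/0.367 = 1117.711; AUC_iv,0→∞ = 2275.4 + 1117.711 = 3393.111 µg/L·hr
Trapezoidal AUC_0→13.25 (oral tablet):
  [0→0.25]: (0.0+223.2)/2 × 0.25 = 27.9
  [0.25→3.25]: (223.2+379.0)/2 × 3 = 903.3
  [3.25→9.25]: (379.0+45.3)/2 × 6 = 1272.9
  [9.25→10.25]: (45.3+31.4)/2 × 1 = 38.35
  [10.25→11.25]: (31.4+21.7)/2 × 1 = 26.55
  [11.25→13.25]: (21.7+10.4)/2 × 2 = 32.1
  Sum = 2301.1 µg/L·hr
oral tablet tail: 10.4/0.367 = 28.338; AUC_ev,0→∞ = 2301.1 + 28.338 = 2329.438 µg/L·hr
F = (AUC_ev/D_ev)/(AUC_iv/D_iv) = (2329.438/30)/(3393.111/20) = 77.6479/169.65555 = 0.4577

F = 0.458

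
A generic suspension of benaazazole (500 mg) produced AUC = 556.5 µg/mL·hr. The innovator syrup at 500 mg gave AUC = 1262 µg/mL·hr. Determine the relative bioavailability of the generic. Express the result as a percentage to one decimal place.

F_rel = 44.1%

F_rel = (AUC_test/D_test) / (AUC_ref/D_ref)
      = (556.5/500) / (1262/500)
      = 1.113 / 2.524 = 0.4410 = 44.10%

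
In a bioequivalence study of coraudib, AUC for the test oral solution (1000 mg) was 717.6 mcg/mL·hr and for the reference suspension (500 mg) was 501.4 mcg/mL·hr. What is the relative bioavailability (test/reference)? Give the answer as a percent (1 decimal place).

F_rel = 71.6%

F_rel = (AUC_test/D_test) / (AUC_ref/D_ref)
      = (717.6/1000) / (501.4/500)
      = 0.7176 / 1.0028 = 0.7156 = 71.56%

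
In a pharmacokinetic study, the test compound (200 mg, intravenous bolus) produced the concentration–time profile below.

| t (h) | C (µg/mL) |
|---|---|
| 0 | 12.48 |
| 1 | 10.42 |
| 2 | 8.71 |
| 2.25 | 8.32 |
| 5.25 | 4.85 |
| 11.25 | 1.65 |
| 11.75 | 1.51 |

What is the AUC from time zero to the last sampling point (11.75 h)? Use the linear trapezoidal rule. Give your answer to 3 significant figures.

AUC = 63.2 µg/mL·h

Trapezoidal AUC_0→11.75:
  [0→1]: (12.48+10.42)/2 × 1 = 11.45
  [1→2]: (10.42+8.71)/2 × 1 = 9.565
  [2→2.25]: (8.71+8.32)/2 × 0.25 = 2.12875
  [2.25→5.25]: (8.32+4.85)/2 × 3 = 19.755
  [5.25→11.25]: (4.85+1.65)/2 × 6 = 19.5
  [11.25→11.75]: (1.65+1.51)/2 × 0.5 = 0.79
  Sum = 63.18875 µg/mL·h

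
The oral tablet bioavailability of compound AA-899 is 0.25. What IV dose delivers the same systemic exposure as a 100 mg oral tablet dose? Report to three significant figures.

D_iv = 25.0 mg

Systemic exposure from an extravascular dose = F × D_ev, so the equivalent IV dose is F × D_ev.
D_iv = F × D_ev = 0.25 × 100 = 25 mg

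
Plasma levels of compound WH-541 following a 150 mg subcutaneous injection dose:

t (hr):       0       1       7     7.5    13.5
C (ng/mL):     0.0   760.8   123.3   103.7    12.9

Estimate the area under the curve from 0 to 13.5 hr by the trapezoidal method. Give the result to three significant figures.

AUC = 3440 ng/mL·hr

Trapezoidal AUC_0→13.5:
  [0→1]: (0.0+760.8)/2 × 1 = 380.4
  [1→7]: (760.8+123.3)/2 × 6 = 2652.3
  [7→7.5]: (123.3+103.7)/2 × 0.5 = 56.75
  [7.5→13.5]: (103.7+12.9)/2 × 6 = 349.8
  Sum = 3439.25 ng/mL·hr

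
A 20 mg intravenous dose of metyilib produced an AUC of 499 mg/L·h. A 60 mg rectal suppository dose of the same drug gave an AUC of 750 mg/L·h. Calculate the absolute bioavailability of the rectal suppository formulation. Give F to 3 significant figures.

F = 0.501

F = (AUC_ev / D_ev) / (AUC_iv / D_iv)
  = (750/60) / (499/20)
  = 12.5 / 24.95 = 0.5010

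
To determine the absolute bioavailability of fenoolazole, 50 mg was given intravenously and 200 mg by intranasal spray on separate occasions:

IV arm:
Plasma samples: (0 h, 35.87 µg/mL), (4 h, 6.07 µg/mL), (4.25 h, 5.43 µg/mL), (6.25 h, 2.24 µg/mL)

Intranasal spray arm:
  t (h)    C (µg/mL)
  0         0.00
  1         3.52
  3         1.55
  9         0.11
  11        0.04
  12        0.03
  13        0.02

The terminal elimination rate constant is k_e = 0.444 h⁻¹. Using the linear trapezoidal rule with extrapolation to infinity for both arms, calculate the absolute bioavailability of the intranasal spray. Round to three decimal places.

Trapezoidal AUC_0→6.25 (IV):
  [0→4]: (35.87+6.07)/2 × 4 = 83.88
  [4→4.25]: (6.07+5.43)/2 × 0.25 = 1.4375
  [4.25→6.25]: (5.43+2.24)/2 × 2 = 7.67
  Sum = 92.9875 µg/mL·h
IV tail: 2.24/0.444 = 5.045; AUC_iv,0→∞ = 92.9875 + 5.045 = 98.0325 µg/mL·h
Trapezoidal AUC_0→13 (intranasal spray):
  [0→1]: (0.00+3.52)/2 × 1 = 1.76
  [1→3]: (3.52+1.55)/2 × 2 = 5.07
  [3→9]: (1.55+0.11)/2 × 6 = 4.98
  [9→11]: (0.11+0.04)/2 × 2 = 0.15
  [11→12]: (0.04+0.03)/2 × 1 = 0.035
  [12→13]: (0.03+0.02)/2 × 1 = 0.025
  Sum = 12.02 µg/mL·h
intranasal spray tail: 0.02/0.444 = 0.045; AUC_ev,0→∞ = 12.02 + 0.045 = 12.065 µg/mL·h
F = (AUC_ev/D_ev)/(AUC_iv/D_iv) = (12.065/200)/(98.0325/50) = 0.060325/1.96065 = 0.0308

F = 0.031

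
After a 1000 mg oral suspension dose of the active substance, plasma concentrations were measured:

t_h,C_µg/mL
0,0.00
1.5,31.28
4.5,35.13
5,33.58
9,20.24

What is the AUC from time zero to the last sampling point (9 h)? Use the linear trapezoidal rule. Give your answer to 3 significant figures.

AUC = 248 µg/mL·h

Trapezoidal AUC_0→9:
  [0→1.5]: (0.00+31.28)/2 × 1.5 = 23.46
  [1.5→4.5]: (31.28+35.13)/2 × 3 = 99.615
  [4.5→5]: (35.13+33.58)/2 × 0.5 = 17.1775
  [5→9]: (33.58+20.24)/2 × 4 = 107.64
  Sum = 247.8925 µg/mL·h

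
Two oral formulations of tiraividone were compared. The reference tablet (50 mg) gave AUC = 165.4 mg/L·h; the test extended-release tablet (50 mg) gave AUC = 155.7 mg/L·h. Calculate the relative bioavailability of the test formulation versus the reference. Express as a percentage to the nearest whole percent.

F_rel = (AUC_test/D_test) / (AUC_ref/D_ref)
      = (155.7/50) / (165.4/50)
      = 3.114 / 3.308 = 0.9414 = 94.14%

F_rel = 94%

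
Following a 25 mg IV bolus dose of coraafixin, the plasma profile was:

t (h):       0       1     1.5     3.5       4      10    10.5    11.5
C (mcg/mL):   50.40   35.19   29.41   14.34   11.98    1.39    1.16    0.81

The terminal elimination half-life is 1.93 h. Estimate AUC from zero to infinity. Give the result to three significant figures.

Trapezoidal AUC_0→11.5:
  [0→1]: (50.40+35.19)/2 × 1 = 42.795
  [1→1.5]: (35.19+29.41)/2 × 0.5 = 16.15
  [1.5→3.5]: (29.41+14.34)/2 × 2 = 43.75
  [3.5→4]: (14.34+11.98)/2 × 0.5 = 6.58
  [4→10]: (11.98+1.39)/2 × 6 = 40.11
  [10→10.5]: (1.39+1.16)/2 × 0.5 = 0.6375
  [10.5→11.5]: (1.16+0.81)/2 × 1 = 0.985
  Sum = 151.0075 mcg/mL·h
k_e = ln2 / t½ = 0.693147 / 1.93 = 0.3591 h^-1
Extrapolated tail: C_last / k_e = 0.81 / 0.3591 = 2.256
AUC_0→∞ = 151.0075 + 2.256 = 153.2635 mcg/mL·h

AUC = 153 mcg/mL·h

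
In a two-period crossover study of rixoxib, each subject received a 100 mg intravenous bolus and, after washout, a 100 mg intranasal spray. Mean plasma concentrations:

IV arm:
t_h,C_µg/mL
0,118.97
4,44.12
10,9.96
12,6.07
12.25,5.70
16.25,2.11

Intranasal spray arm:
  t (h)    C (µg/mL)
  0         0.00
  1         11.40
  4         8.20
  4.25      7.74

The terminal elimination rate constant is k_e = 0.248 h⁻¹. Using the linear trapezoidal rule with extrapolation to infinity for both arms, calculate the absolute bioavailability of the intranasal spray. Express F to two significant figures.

F = 0.13

Trapezoidal AUC_0→16.25 (IV):
  [0→4]: (118.97+44.12)/2 × 4 = 326.18
  [4→10]: (44.12+9.96)/2 × 6 = 162.24
  [10→12]: (9.96+6.07)/2 × 2 = 16.03
  [12→12.25]: (6.07+5.70)/2 × 0.25 = 1.47125
  [12.25→16.25]: (5.70+2.11)/2 × 4 = 15.62
  Sum = 521.54125 µg/mL·h
IV tail: 2.11/0.248 = 8.508; AUC_iv,0→∞ = 521.54125 + 8.508 = 530.04925 µg/mL·h
Trapezoidal AUC_0→4.25 (intranasal spray):
  [0→1]: (0.00+11.40)/2 × 1 = 5.7
  [1→4]: (11.40+8.20)/2 × 3 = 29.4
  [4→4.25]: (8.20+7.74)/2 × 0.25 = 1.9925
  Sum = 37.0925 µg/mL·h
intranasal spray tail: 7.74/0.248 = 31.210; AUC_ev,0→∞ = 37.0925 + 31.210 = 68.3025 µg/mL·h
F = (AUC_ev/D_ev)/(AUC_iv/D_iv) = (68.3025/100)/(530.04925/100) = 0.683025/5.3004925 = 0.1289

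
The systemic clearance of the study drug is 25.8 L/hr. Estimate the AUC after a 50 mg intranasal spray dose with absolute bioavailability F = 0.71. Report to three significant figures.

AUC = 1.38 mg/L·hr

AUC_0→∞ = F × Dose / CL
        = 0.71 × 50 / 25.8 = 1.37597 mg/L·hr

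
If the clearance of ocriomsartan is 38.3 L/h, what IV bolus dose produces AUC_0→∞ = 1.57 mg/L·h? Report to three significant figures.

Dose = 60.1 mg

Dose_iv = CL × AUC_0→∞
     = 38.3 × 1.57 = 60.131 mg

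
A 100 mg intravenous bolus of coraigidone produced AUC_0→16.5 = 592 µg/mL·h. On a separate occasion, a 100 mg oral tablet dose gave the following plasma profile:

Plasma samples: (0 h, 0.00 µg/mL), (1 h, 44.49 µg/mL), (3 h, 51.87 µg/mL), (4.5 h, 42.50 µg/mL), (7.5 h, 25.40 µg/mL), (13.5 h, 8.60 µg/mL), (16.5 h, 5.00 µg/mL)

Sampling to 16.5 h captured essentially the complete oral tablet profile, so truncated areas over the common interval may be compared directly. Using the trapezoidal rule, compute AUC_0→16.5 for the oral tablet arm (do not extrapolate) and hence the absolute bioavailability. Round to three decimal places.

F = 0.699

Trapezoidal AUC_0→16.5 (oral tablet):
  [0→1]: (0.00+44.49)/2 × 1 = 22.245
  [1→3]: (44.49+51.87)/2 × 2 = 96.36
  [3→4.5]: (51.87+42.50)/2 × 1.5 = 70.7775
  [4.5→7.5]: (42.50+25.40)/2 × 3 = 101.85
  [7.5→13.5]: (25.40+8.60)/2 × 6 = 102.0
  [13.5→16.5]: (8.60+5.00)/2 × 3 = 20.4
  Sum = 413.6325 µg/mL·h
F = (AUC_ev/D_ev)/(AUC_iv/D_iv) = (413.6325/100)/(592/100) = 4.136325/5.92 = 0.6987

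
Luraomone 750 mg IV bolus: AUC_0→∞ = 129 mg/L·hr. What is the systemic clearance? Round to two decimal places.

CL = 5.81 L/hr

CL = Dose_iv / AUC_0→∞
   = 750 / 129 = 5.81395 L/hr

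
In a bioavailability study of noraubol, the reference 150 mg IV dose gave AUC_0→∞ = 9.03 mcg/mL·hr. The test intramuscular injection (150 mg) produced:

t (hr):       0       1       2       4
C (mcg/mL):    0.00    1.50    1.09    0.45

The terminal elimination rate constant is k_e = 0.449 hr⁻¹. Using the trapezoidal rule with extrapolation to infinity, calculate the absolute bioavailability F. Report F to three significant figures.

F = 0.508

Trapezoidal AUC_0→4 (intramuscular injection):
  [0→1]: (0.00+1.50)/2 × 1 = 0.75
  [1→2]: (1.50+1.09)/2 × 1 = 1.295
  [2→4]: (1.09+0.45)/2 × 2 = 1.54
  Sum = 3.585 mcg/mL·hr
Tail: C_last/k_e = 0.45/0.449 = 1.002
AUC_0→∞ (intramuscular injection) = 3.585 + 1.002 = 4.587 mcg/mL·hr
F = (AUC_ev/D_ev)/(AUC_iv/D_iv) = (4.587/150)/(9.03/150) = 0.03058/0.0602 = 0.5080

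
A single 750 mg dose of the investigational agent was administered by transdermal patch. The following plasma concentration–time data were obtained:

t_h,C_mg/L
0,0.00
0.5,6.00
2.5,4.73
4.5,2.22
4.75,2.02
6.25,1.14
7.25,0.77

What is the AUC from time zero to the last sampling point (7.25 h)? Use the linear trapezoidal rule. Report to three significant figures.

AUC = 23.0 mg/L·h

Trapezoidal AUC_0→7.25:
  [0→0.5]: (0.00+6.00)/2 × 0.5 = 1.5
  [0.5→2.5]: (6.00+4.73)/2 × 2 = 10.73
  [2.5→4.5]: (4.73+2.22)/2 × 2 = 6.95
  [4.5→4.75]: (2.22+2.02)/2 × 0.25 = 0.53
  [4.75→6.25]: (2.02+1.14)/2 × 1.5 = 2.37
  [6.25→7.25]: (1.14+0.77)/2 × 1 = 0.955
  Sum = 23.035 mg/L·h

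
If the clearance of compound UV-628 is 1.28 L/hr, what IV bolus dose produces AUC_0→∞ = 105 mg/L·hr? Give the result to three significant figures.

Dose = 134 mg

Dose_iv = CL × AUC_0→∞
     = 1.28 × 105 = 134.4 mg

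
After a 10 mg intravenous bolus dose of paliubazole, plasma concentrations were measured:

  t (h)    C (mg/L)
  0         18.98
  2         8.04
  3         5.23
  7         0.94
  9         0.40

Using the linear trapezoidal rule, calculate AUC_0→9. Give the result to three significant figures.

Trapezoidal AUC_0→9:
  [0→2]: (18.98+8.04)/2 × 2 = 27.02
  [2→3]: (8.04+5.23)/2 × 1 = 6.635
  [3→7]: (5.23+0.94)/2 × 4 = 12.34
  [7→9]: (0.94+0.40)/2 × 2 = 1.34
  Sum = 47.335 mg/L·h

AUC = 47.3 mg/L·h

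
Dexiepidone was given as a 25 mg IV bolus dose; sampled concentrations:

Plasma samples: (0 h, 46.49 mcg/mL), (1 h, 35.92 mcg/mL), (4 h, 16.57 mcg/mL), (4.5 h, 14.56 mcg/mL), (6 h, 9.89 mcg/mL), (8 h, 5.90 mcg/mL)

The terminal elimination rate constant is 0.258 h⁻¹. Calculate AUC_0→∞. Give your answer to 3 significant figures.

Trapezoidal AUC_0→8:
  [0→1]: (46.49+35.92)/2 × 1 = 41.205
  [1→4]: (35.92+16.57)/2 × 3 = 78.735
  [4→4.5]: (16.57+14.56)/2 × 0.5 = 7.7825
  [4.5→6]: (14.56+9.89)/2 × 1.5 = 18.3375
  [6→8]: (9.89+5.90)/2 × 2 = 15.79
  Sum = 161.85 mcg/mL·h
Extrapolated tail: C_last / k_e = 5.90 / 0.258 = 22.868
AUC_0→∞ = 161.85 + 22.868 = 184.718 mcg/mL·h

AUC = 185 mcg/mL·h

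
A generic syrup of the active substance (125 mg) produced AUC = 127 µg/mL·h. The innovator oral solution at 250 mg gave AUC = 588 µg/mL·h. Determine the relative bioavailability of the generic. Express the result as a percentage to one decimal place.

F_rel = (AUC_test/D_test) / (AUC_ref/D_ref)
      = (127/125) / (588/250)
      = 1.016 / 2.352 = 0.4320 = 43.20%

F_rel = 43.2%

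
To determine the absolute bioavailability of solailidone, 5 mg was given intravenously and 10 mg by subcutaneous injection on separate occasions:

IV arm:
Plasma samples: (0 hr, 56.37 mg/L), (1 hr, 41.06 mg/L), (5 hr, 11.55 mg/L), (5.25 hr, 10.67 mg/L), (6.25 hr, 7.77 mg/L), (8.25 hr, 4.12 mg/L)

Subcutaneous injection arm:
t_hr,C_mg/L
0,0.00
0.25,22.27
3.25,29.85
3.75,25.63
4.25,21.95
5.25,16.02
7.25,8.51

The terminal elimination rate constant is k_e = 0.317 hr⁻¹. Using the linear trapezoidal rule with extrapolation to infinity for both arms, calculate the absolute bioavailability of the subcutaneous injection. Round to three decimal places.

Trapezoidal AUC_0→8.25 (IV):
  [0→1]: (56.37+41.06)/2 × 1 = 48.715
  [1→5]: (41.06+11.55)/2 × 4 = 105.22
  [5→5.25]: (11.55+10.67)/2 × 0.25 = 2.7775
  [5.25→6.25]: (10.67+7.77)/2 × 1 = 9.22
  [6.25→8.25]: (7.77+4.12)/2 × 2 = 11.89
  Sum = 177.8225 mg/L·hr
IV tail: 4.12/0.317 = 12.997; AUC_iv,0→∞ = 177.8225 + 12.997 = 190.8195 mg/L·hr
Trapezoidal AUC_0→7.25 (subcutaneous injection):
  [0→0.25]: (0.00+22.27)/2 × 0.25 = 2.78375
  [0.25→3.25]: (22.27+29.85)/2 × 3 = 78.18
  [3.25→3.75]: (29.85+25.63)/2 × 0.5 = 13.87
  [3.75→4.25]: (25.63+21.95)/2 × 0.5 = 11.895
  [4.25→5.25]: (21.95+16.02)/2 × 1 = 18.985
  [5.25→7.25]: (16.02+8.51)/2 × 2 = 24.53
  Sum = 150.24375 mg/L·hr
subcutaneous injection tail: 8.51/0.317 = 26.845; AUC_ev,0→∞ = 150.24375 + 26.845 = 177.08875 mg/L·hr
F = (AUC_ev/D_ev)/(AUC_iv/D_iv) = (177.08875/10)/(190.8195/5) = 17.708875/38.1639 = 0.4640

F = 0.464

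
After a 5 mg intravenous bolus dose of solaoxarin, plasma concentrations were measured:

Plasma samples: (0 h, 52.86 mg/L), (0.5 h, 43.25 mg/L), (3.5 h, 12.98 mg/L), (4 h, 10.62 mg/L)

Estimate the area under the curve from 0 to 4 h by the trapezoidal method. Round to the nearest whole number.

AUC = 114 mg/L·h

Trapezoidal AUC_0→4:
  [0→0.5]: (52.86+43.25)/2 × 0.5 = 24.0275
  [0.5→3.5]: (43.25+12.98)/2 × 3 = 84.345
  [3.5→4]: (12.98+10.62)/2 × 0.5 = 5.9
  Sum = 114.2725 mg/L·h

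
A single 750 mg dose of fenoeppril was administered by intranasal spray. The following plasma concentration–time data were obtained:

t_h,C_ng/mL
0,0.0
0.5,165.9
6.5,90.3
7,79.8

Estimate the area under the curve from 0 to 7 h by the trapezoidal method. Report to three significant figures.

AUC = 853 ng/mL·h

Trapezoidal AUC_0→7:
  [0→0.5]: (0.0+165.9)/2 × 0.5 = 41.475
  [0.5→6.5]: (165.9+90.3)/2 × 6 = 768.6
  [6.5→7]: (90.3+79.8)/2 × 0.5 = 42.525
  Sum = 852.6 ng/mL·h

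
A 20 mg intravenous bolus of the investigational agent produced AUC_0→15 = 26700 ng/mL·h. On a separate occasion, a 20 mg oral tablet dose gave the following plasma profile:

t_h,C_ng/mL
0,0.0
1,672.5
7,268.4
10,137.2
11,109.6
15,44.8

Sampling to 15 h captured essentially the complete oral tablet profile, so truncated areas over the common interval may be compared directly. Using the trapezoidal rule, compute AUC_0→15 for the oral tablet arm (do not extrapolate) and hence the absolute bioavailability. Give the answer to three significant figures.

F = 0.157

Trapezoidal AUC_0→15 (oral tablet):
  [0→1]: (0.0+672.5)/2 × 1 = 336.25
  [1→7]: (672.5+268.4)/2 × 6 = 2822.7
  [7→10]: (268.4+137.2)/2 × 3 = 608.4
  [10→11]: (137.2+109.6)/2 × 1 = 123.4
  [11→15]: (109.6+44.8)/2 × 4 = 308.8
  Sum = 4199.55 ng/mL·h
F = (AUC_ev/D_ev)/(AUC_iv/D_iv) = (4199.55/20)/(26700/20) = 209.9775/1335 = 0.1573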